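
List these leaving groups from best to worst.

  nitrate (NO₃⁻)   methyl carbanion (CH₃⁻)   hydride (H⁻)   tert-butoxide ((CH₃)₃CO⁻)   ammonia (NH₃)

A good leaving group is a weak base: the lower the pKₐ of its conjugate acid, the more readily it departs.
nitrate (NO₃⁻): pKₐ(HNO₃) ≈ -1.3
ammonia (NH₃): pKₐ(NH₄⁺) ≈ 9.2 — neutral but moderately basic; leaves from R–NH₃⁺
tert-butoxide ((CH₃)₃CO⁻): pKₐ(t-BuOH) ≈ 18
hydride (H⁻): pKₐ(H₂) ≈ 36
methyl carbanion (CH₃⁻): pKₐ(CH₄) ≈ 48

nitrate (NO₃⁻) > ammonia (NH₃) > tert-butoxide ((CH₃)₃CO⁻) > hydride (H⁻) > methyl carbanion (CH₃⁻)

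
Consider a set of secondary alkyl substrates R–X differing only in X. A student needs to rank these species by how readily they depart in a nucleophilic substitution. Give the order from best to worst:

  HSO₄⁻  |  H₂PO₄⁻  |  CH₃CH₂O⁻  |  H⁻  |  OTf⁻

Leaving-group ability tracks the stability of the departed species; conjugate-acid pKₐ is the usual yardstick (lower pKₐ → better LG).
OTf⁻: pKₐ(CF₃SO₃H (triflic acid)) ≈ -14
HSO₄⁻: pKₐ(H₂SO₄) ≈ -3
H₂PO₄⁻: pKₐ(H₃PO₄) ≈ 2.1
CH₃CH₂O⁻: pKₐ(CH₃CH₂OH) ≈ 16
H⁻: pKₐ(H₂) ≈ 36

OTf⁻ > HSO₄⁻ > H₂PO₄⁻ > CH₃CH₂O⁻ > H⁻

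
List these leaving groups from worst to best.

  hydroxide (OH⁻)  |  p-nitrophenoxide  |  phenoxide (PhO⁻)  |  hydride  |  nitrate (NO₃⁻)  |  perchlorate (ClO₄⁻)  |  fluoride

Rank by basicity of the departing species: weakest base leaves most easily.
perchlorate (ClO₄⁻): pKₐ(HClO₄) ≈ -10 — extremely weak base; rarely used for safety reasons
nitrate (NO₃⁻): pKₐ(HNO₃) ≈ -1.3 — resonance-delocalised over three oxygens
fluoride: pKₐ(HF) ≈ 3.2 — small and strongly basic; the poor halide leaving group
p-nitrophenoxide: pKₐ(p-nitrophenol) ≈ 7.2 — nitro group delocalises the charge; the classic chromogenic LG
phenoxide (PhO⁻): pKₐ(C₆H₅OH (phenol)) ≈ 10 — resonance into the ring helps, but still a poor LG
hydroxide (OH⁻): pKₐ(H₂O) ≈ 15.7 — strong base; essentially never leaves without prior activation
hydride: pKₐ(H₂) ≈ 36
The question asks for worst first, so the sequence is read in increasing leaving-group ability.

hydride < hydroxide (OH⁻) < phenoxide (PhO⁻) < p-nitrophenoxide < fluoride < nitrate (NO₃⁻) < perchlorate (ClO₄⁻)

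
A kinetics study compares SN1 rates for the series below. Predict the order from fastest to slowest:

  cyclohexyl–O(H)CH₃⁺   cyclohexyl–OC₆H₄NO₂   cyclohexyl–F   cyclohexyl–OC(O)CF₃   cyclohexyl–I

With the same alkyl group throughout, only the leaving group differentiates the rates.
Leaving-group ability tracks the stability of the departed species; conjugate-acid pKₐ is the usual yardstick (lower pKₐ → better LG).
cyclohexyl–I loses I⁻: pKₐ(HI) ≈ -10
cyclohexyl–O(H)CH₃⁺ loses R'OH: pKₐ(R'OH₂⁺) ≈ -2.4
cyclohexyl–OC(O)CF₃ loses CF₃COO⁻: pKₐ(CF₃COOH) ≈ 0.2
cyclohexyl–F loses F⁻: pKₐ(HF) ≈ 3.2
cyclohexyl–OC₆H₄NO₂ loses p-O₂N–C₆H₄–O⁻: pKₐ(p-nitrophenol) ≈ 7.2

cyclohexyl–I > cyclohexyl–O(H)CH₃⁺ > cyclohexyl–OC(O)CF₃ > cyclohexyl–F > cyclohexyl–OC₆H₄NO₂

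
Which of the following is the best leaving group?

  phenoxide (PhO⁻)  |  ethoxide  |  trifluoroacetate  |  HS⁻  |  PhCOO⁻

trifluoroacetate: pKₐ(CF₃COOH) ≈ 0.2
PhCOO⁻: pKₐ(C₆H₅COOH) ≈ 4.2
HS⁻: pKₐ(H₂S) ≈ 7
phenoxide (PhO⁻): pKₐ(C₆H₅OH (phenol)) ≈ 10
ethoxide: pKₐ(CH₃CH₂OH) ≈ 16

trifluoroacetate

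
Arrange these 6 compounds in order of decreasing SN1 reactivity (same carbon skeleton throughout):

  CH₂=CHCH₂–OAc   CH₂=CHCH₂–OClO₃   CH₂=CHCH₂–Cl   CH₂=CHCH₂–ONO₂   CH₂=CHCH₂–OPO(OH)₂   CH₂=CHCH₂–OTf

Same R in every case — rank the leaving groups.
Rank by basicity of the departing species: weakest base leaves most easily.
CH₂=CHCH₂–OTf loses OTf⁻: pKₐ(CF₃SO₃H (triflic acid)) ≈ -14
CH₂=CHCH₂–OClO₃ loses ClO₄⁻: pKₐ(HClO₄) ≈ -10
CH₂=CHCH₂–Cl loses Cl⁻: pKₐ(HCl) ≈ -7
CH₂=CHCH₂–ONO₂ loses NO₃⁻: pKₐ(HNO₃) ≈ -1.3
CH₂=CHCH₂–OPO(OH)₂ loses H₂PO₄⁻: pKₐ(H₃PO₄) ≈ 2.1
CH₂=CHCH₂–OAc loses AcO⁻: pKₐ(CH₃COOH) ≈ 4.8

CH₂=CHCH₂–OTf > CH₂=CHCH₂–OClO₃ > CH₂=CHCH₂–Cl > CH₂=CHCH₂–ONO₂ > CH₂=CHCH₂–OPO(OH)₂ > CH₂=CHCH₂–OAc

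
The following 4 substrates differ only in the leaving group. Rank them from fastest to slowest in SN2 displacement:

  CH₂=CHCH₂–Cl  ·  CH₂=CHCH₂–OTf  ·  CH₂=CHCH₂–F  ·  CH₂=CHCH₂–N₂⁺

CH₂=CHCH₂–N₂⁺ > CH₂=CHCH₂–OTf > CH₂=CHCH₂–Cl > CH₂=CHCH₂–F

With the same alkyl group throughout, only the leaving group differentiates the rates.
The more stable X⁻ (or X) is on its own — i.e. the weaker a base it is — the better a leaving group it makes.
CH₂=CHCH₂–N₂⁺ loses N₂: no meaningful conjugate acid; N₂ departs as an exceptionally stable neutral molecule
CH₂=CHCH₂–OTf loses OTf⁻: pKₐ(CF₃SO₃H (triflic acid)) ≈ -14
CH₂=CHCH₂–Cl loses Cl⁻: pKₐ(HCl) ≈ -7
CH₂=CHCH₂–F loses F⁻: pKₐ(HF) ≈ 3.2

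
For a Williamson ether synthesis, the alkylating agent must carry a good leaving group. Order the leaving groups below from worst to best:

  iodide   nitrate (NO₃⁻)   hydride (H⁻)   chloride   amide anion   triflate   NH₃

Leaving-group ability tracks the stability of the departed species; conjugate-acid pKₐ is the usual yardstick (lower pKₐ → better LG).
triflate: pKₐ(CF₃SO₃H (triflic acid)) ≈ -14
iodide: pKₐ(HI) ≈ -10
chloride: pKₐ(HCl) ≈ -7
nitrate (NO₃⁻): pKₐ(HNO₃) ≈ -1.3
NH₃: pKₐ(NH₄⁺) ≈ 9.2
hydride (H⁻): pKₐ(H₂) ≈ 36
amide anion: pKₐ(NH₃) ≈ 38
Listed from poorest to best leaving group as asked.

amide anion < hydride (H⁻) < NH₃ < nitrate (NO₃⁻) < chloride < iodide < triflate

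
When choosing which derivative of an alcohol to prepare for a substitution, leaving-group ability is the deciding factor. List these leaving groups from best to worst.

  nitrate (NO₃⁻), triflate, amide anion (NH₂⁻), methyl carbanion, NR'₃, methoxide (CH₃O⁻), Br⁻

triflate > Br⁻ > nitrate (NO₃⁻) > NR'₃ > methoxide (CH₃O⁻) > amide anion (NH₂⁻) > methyl carbanion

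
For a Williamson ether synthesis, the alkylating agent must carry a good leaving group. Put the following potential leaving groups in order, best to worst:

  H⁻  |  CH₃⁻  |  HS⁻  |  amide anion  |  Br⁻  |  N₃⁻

Br⁻ > N₃⁻ > HS⁻ > H⁻ > amide anion > CH₃⁻

The more stable X⁻ (or X) is on its own — i.e. the weaker a base it is — the better a leaving group it makes.
Br⁻: pKₐ(HBr) ≈ -9
N₃⁻: pKₐ(HN₃) ≈ 4.7
HS⁻: pKₐ(H₂S) ≈ 7
H⁻: pKₐ(H₂) ≈ 36
amide anion: pKₐ(NH₃) ≈ 38
CH₃⁻: pKₐ(CH₄) ≈ 48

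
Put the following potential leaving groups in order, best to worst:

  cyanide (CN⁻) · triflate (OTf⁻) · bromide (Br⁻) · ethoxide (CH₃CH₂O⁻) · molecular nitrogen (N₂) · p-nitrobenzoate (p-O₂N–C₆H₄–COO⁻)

The more stable X⁻ (or X) is on its own — i.e. the weaker a base it is — the better a leaving group it makes.
molecular nitrogen (N₂): no meaningful conjugate acid; N₂ departs as an exceptionally stable neutral molecule
triflate (OTf⁻): pKₐ(CF₃SO₃H (triflic acid)) ≈ -14
bromide (Br⁻): pKₐ(HBr) ≈ -9
p-nitrobenzoate (p-O₂N–C₆H₄–COO⁻): pKₐ(p-nitrobenzoic acid) ≈ 3.4
cyanide (CN⁻): pKₐ(HCN) ≈ 9.2
ethoxide (CH₃CH₂O⁻): pKₐ(CH₃CH₂OH) ≈ 16

molecular nitrogen (N₂) > triflate (OTf⁻) > bromide (Br⁻) > p-nitrobenzoate (p-O₂N–C₆H₄–COO⁻) > cyanide (CN⁻) > ethoxide (CH₃CH₂O⁻)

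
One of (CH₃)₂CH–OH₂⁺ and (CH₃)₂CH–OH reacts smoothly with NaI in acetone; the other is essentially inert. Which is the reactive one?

From (CH₃)₂CH–OH the departing group would be OH⁻ (pKₐ(H₂O) ≈ 15.7). Strong base; essentially never leaves without prior activation.
From (CH₃)₂CH–OH₂⁺ the leaving group is H₂O (pKₐ(H₃O⁺) ≈ -1.7). Neutral; leaves from a protonated alcohol (R–OH₂⁺).
(In practice (CH₃)₂CH–OH₂⁺ is made from (CH₃)₂CH–OH by protonation with strong acid, converting the leaving group from hydroxide to neutral water.)

(CH₃)₂CH–OH₂⁺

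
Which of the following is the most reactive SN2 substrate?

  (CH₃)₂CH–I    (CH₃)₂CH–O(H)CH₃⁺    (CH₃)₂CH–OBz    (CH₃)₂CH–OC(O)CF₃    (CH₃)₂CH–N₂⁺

Identical carbon frameworks mean the comparison reduces to leaving-group quality.
A good leaving group is a weak base: the lower the pKₐ of its conjugate acid, the more readily it departs.
(CH₃)₂CH–N₂⁺ loses N₂: no meaningful conjugate acid; N₂ departs as an exceptionally stable neutral molecule
(CH₃)₂CH–I loses I⁻: pKₐ(HI) ≈ -10
(CH₃)₂CH–O(H)CH₃⁺ loses R'OH: pKₐ(R'OH₂⁺) ≈ -2.4
(CH₃)₂CH–OC(O)CF₃ loses CF₃COO⁻: pKₐ(CF₃COOH) ≈ 0.2
(CH₃)₂CH–OBz loses PhCOO⁻: pKₐ(C₆H₅COOH) ≈ 4.2

(CH₃)₂CH–N₂⁺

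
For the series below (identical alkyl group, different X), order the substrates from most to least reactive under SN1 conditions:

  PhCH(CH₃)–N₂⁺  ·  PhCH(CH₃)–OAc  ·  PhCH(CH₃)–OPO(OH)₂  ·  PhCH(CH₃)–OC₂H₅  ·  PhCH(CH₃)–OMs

PhCH(CH₃)–N₂⁺ > PhCH(CH₃)–OMs > PhCH(CH₃)–OPO(OH)₂ > PhCH(CH₃)–OAc > PhCH(CH₃)–OC₂H₅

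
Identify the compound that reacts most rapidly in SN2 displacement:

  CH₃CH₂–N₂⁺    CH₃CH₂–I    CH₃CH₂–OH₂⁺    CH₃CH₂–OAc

The skeletons are identical, so relative rate is governed entirely by leaving-group ability.
The more stable X⁻ (or X) is on its own — i.e. the weaker a base it is — the better a leaving group it makes.
CH₃CH₂–N₂⁺ loses N₂: no meaningful conjugate acid; N₂ departs as an exceptionally stable neutral molecule
CH₃CH₂–I loses I⁻: pKₐ(HI) ≈ -10
CH₃CH₂–OH₂⁺ loses H₂O: pKₐ(H₃O⁺) ≈ -1.7
CH₃CH₂–OAc loses AcO⁻: pKₐ(CH₃COOH) ≈ 4.8

CH₃CH₂–N₂⁺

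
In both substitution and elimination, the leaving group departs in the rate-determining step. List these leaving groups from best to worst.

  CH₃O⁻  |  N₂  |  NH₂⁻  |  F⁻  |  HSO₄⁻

N₂ > HSO₄⁻ > F⁻ > CH₃O⁻ > NH₂⁻

Leaving-group ability tracks the stability of the departed species; conjugate-acid pKₐ is the usual yardstick (lower pKₐ → better LG).
N₂: no meaningful conjugate acid; N₂ departs as an exceptionally stable neutral molecule
HSO₄⁻: pKₐ(H₂SO₄) ≈ -3
F⁻: pKₐ(HF) ≈ 3.2
CH₃O⁻: pKₐ(CH₃OH) ≈ 15.5
NH₂⁻: pKₐ(NH₃) ≈ 38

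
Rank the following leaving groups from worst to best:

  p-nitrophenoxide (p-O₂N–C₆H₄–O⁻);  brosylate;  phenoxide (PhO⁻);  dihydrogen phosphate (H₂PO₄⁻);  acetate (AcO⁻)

Leaving-group ability tracks the stability of the departed species; conjugate-acid pKₐ is the usual yardstick (lower pKₐ → better LG).
brosylate: pKₐ(p-BrC₆H₄SO₃H) ≈ -2.8
dihydrogen phosphate (H₂PO₄⁻): pKₐ(H₃PO₄) ≈ 2.1
acetate (AcO⁻): pKₐ(CH₃COOH) ≈ 4.8 — resonance-stabilised but still a weak base
p-nitrophenoxide (p-O₂N–C₆H₄–O⁻): pKₐ(p-nitrophenol) ≈ 7.2
phenoxide (PhO⁻): pKₐ(C₆H₅OH (phenol)) ≈ 10
The question asks for worst first, so the sequence is read in increasing leaving-group ability.

phenoxide (PhO⁻) < p-nitrophenoxide (p-O₂N–C₆H₄–O⁻) < acetate (AcO⁻) < dihydrogen phosphate (H₂PO₄⁻) < brosylate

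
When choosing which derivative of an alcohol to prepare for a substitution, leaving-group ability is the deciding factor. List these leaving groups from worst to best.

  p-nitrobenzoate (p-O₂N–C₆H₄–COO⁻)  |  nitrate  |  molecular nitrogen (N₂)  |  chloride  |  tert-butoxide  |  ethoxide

tert-butoxide < ethoxide < p-nitrobenzoate (p-O₂N–C₆H₄–COO⁻) < nitrate < chloride < molecular nitrogen (N₂)

molecular nitrogen (N₂): no meaningful conjugate acid; N₂ departs as an exceptionally stable neutral molecule
chloride: pKₐ(HCl) ≈ -7 — moderately weak base
nitrate: pKₐ(HNO₃) ≈ -1.3 — resonance-delocalised over three oxygens
p-nitrobenzoate (p-O₂N–C₆H₄–COO⁻): pKₐ(p-nitrobenzoic acid) ≈ 3.4 — electron-withdrawing nitro group stabilises the carboxylate
ethoxide: pKₐ(CH₃CH₂OH) ≈ 16
tert-butoxide: pKₐ(t-BuOH) ≈ 18 — bulky, strongly basic alkoxide
Listed from poorest to best leaving group as asked.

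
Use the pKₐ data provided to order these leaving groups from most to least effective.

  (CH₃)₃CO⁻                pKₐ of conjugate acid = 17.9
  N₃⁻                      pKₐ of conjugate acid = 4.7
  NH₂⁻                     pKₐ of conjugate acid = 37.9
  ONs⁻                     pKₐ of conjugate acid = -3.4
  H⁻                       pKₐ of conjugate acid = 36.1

ONs⁻ > N₃⁻ > (CH₃)₃CO⁻ > H⁻ > NH₂⁻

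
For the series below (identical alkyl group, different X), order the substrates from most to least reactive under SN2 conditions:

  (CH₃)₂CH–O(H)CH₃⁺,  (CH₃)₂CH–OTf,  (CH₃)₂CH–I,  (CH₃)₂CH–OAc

Same R in every case — rank the leaving groups.
Rank by basicity of the departing species: weakest base leaves most easily.
(CH₃)₂CH–OTf loses OTf⁻: pKₐ(CF₃SO₃H (triflic acid)) ≈ -14
(CH₃)₂CH–I loses I⁻: pKₐ(HI) ≈ -10
(CH₃)₂CH–O(H)CH₃⁺ loses R'OH: pKₐ(R'OH₂⁺) ≈ -2.4
(CH₃)₂CH–OAc loses AcO⁻: pKₐ(CH₃COOH) ≈ 4.8

(CH₃)₂CH–OTf > (CH₃)₂CH–I > (CH₃)₂CH–O(H)CH₃⁺ > (CH₃)₂CH–OAc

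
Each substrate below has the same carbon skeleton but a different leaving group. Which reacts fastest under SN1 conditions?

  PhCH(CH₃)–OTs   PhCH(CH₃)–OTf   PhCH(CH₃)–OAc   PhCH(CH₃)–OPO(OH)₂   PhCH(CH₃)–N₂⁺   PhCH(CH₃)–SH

Same R in every case — rank the leaving groups.
Leaving-group ability tracks the stability of the departed species; conjugate-acid pKₐ is the usual yardstick (lower pKₐ → better LG).
PhCH(CH₃)–N₂⁺ loses N₂: no meaningful conjugate acid; N₂ departs as an exceptionally stable neutral molecule
PhCH(CH₃)–OTf loses OTf⁻: pKₐ(CF₃SO₃H (triflic acid)) ≈ -14
PhCH(CH₃)–OTs loses OTs⁻: pKₐ(p-CH₃C₆H₄SO₃H (TsOH)) ≈ -2.8
PhCH(CH₃)–OPO(OH)₂ loses H₂PO₄⁻: pKₐ(H₃PO₄) ≈ 2.1
PhCH(CH₃)–OAc loses AcO⁻: pKₐ(CH₃COOH) ≈ 4.8
PhCH(CH₃)–SH loses HS⁻: pKₐ(H₂S) ≈ 7

PhCH(CH₃)–N₂⁺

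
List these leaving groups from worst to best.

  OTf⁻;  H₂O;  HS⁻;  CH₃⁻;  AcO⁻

CH₃⁻ < HS⁻ < AcO⁻ < H₂O < OTf⁻

OTf⁻: pKₐ(CF₃SO₃H (triflic acid)) ≈ -14
H₂O: pKₐ(H₃O⁺) ≈ -1.7
AcO⁻: pKₐ(CH₃COOH) ≈ 4.8
HS⁻: pKₐ(H₂S) ≈ 7
CH₃⁻: pKₐ(CH₄) ≈ 48
The question asks for worst first, so the sequence is read in increasing leaving-group ability.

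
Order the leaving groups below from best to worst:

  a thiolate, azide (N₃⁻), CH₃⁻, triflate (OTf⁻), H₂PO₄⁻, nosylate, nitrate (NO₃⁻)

triflate (OTf⁻) > nosylate > nitrate (NO₃⁻) > H₂PO₄⁻ > azide (N₃⁻) > a thiolate > CH₃⁻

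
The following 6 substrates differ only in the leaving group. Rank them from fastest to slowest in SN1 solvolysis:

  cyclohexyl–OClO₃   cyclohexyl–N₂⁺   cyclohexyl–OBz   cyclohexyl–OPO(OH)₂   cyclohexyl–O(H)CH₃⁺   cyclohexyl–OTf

The skeletons are identical, so relative rate is governed entirely by leaving-group ability.
The more stable X⁻ (or X) is on its own — i.e. the weaker a base it is — the better a leaving group it makes.
cyclohexyl–N₂⁺ loses N₂: no meaningful conjugate acid; N₂ departs as an exceptionally stable neutral molecule
cyclohexyl–OTf loses OTf⁻: pKₐ(CF₃SO₃H (triflic acid)) ≈ -14
cyclohexyl–OClO₃ loses ClO₄⁻: pKₐ(HClO₄) ≈ -10
cyclohexyl–O(H)CH₃⁺ loses R'OH: pKₐ(R'OH₂⁺) ≈ -2.4
cyclohexyl–OPO(OH)₂ loses H₂PO₄⁻: pKₐ(H₃PO₄) ≈ 2.1
cyclohexyl–OBz loses PhCOO⁻: pKₐ(C₆H₅COOH) ≈ 4.2

cyclohexyl–N₂⁺ > cyclohexyl–OTf > cyclohexyl–OClO₃ > cyclohexyl–O(H)CH₃⁺ > cyclohexyl–OPO(OH)₂ > cyclohexyl–OBz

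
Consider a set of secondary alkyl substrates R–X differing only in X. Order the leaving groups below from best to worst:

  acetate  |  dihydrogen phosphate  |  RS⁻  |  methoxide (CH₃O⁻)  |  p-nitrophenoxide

dihydrogen phosphate > acetate > p-nitrophenoxide > RS⁻ > methoxide (CH₃O⁻)

Rank by basicity of the departing species: weakest base leaves most easily.
dihydrogen phosphate: pKₐ(H₃PO₄) ≈ 2.1 — moderate base; biological leaving group after further activation
acetate: pKₐ(CH₃COOH) ≈ 4.8
p-nitrophenoxide: pKₐ(p-nitrophenol) ≈ 7.2 — nitro group delocalises the charge; the classic chromogenic LG
RS⁻: pKₐ(RSH (a thiol)) ≈ 10.5 — moderately basic; rarely leaves without activation
methoxide (CH₃O⁻): pKₐ(CH₃OH) ≈ 15.5 — strong base; alkoxides do not leave unassisted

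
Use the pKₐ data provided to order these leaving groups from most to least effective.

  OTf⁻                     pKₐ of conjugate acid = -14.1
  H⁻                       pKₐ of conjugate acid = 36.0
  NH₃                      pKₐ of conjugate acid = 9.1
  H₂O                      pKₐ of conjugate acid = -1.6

Lower conjugate-acid pKₐ ⇒ weaker base ⇒ better leaving group.
Sorting by the given values: OTf⁻ (-14.1), H₂O (-1.6), NH₃ (9.1), H⁻ (36.0).

OTf⁻ > H₂O > NH₃ > H⁻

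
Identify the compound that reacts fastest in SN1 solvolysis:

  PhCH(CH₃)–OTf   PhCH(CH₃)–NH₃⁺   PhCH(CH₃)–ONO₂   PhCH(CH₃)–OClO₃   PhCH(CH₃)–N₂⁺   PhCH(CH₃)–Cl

PhCH(CH₃)–N₂⁺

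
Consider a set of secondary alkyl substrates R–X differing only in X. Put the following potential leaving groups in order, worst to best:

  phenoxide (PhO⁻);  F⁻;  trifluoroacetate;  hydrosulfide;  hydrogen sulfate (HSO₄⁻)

phenoxide (PhO⁻) < hydrosulfide < F⁻ < trifluoroacetate < hydrogen sulfate (HSO₄⁻)

Rank by basicity of the departing species: weakest base leaves most easily.
hydrogen sulfate (HSO₄⁻): pKₐ(H₂SO₄) ≈ -3 — conjugate base of a strong mineral acid
trifluoroacetate: pKₐ(CF₃COOH) ≈ 0.2 — strongly electron-withdrawing CF₃ stabilises the carboxylate
F⁻: pKₐ(HF) ≈ 3.2
hydrosulfide: pKₐ(H₂S) ≈ 7
phenoxide (PhO⁻): pKₐ(C₆H₅OH (phenol)) ≈ 10 — resonance into the ring helps, but still a poor LG
Reversing gives the worst-to-best order requested.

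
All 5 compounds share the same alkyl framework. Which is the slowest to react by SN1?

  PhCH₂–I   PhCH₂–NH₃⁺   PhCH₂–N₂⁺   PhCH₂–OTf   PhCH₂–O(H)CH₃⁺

The skeletons are identical, so relative rate is governed entirely by leaving-group ability.
Leaving-group ability tracks the stability of the departed species; conjugate-acid pKₐ is the usual yardstick (lower pKₐ → better LG).
PhCH₂–N₂⁺ loses N₂: no meaningful conjugate acid; N₂ departs as an exceptionally stable neutral molecule
PhCH₂–OTf loses OTf⁻: pKₐ(CF₃SO₃H (triflic acid)) ≈ -14
PhCH₂–I loses I⁻: pKₐ(HI) ≈ -10
PhCH₂–O(H)CH₃⁺ loses R'OH: pKₐ(R'OH₂⁺) ≈ -2.4
PhCH₂–NH₃⁺ loses NH₃: pKₐ(NH₄⁺) ≈ 9.2

PhCH₂–NH₃⁺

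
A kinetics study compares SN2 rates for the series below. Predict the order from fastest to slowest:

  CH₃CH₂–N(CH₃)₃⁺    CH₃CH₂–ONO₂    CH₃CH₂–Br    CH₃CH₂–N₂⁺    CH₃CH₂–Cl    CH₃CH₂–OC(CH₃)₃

CH₃CH₂–N₂⁺ > CH₃CH₂–Br > CH₃CH₂–Cl > CH₃CH₂–ONO₂ > CH₃CH₂–N(CH₃)₃⁺ > CH₃CH₂–OC(CH₃)₃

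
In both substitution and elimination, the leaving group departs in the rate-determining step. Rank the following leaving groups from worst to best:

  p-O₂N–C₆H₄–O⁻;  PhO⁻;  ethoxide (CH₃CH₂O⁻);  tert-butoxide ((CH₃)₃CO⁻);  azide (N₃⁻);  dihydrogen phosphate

Leaving-group ability tracks the stability of the departed species; conjugate-acid pKₐ is the usual yardstick (lower pKₐ → better LG).
dihydrogen phosphate: pKₐ(H₃PO₄) ≈ 2.1
azide (N₃⁻): pKₐ(HN₃) ≈ 4.7
p-O₂N–C₆H₄–O⁻: pKₐ(p-nitrophenol) ≈ 7.2
PhO⁻: pKₐ(C₆H₅OH (phenol)) ≈ 10
ethoxide (CH₃CH₂O⁻): pKₐ(CH₃CH₂OH) ≈ 16
tert-butoxide ((CH₃)₃CO⁻): pKₐ(t-BuOH) ≈ 18
Listed from poorest to best leaving group as asked.

tert-butoxide ((CH₃)₃CO⁻) < ethoxide (CH₃CH₂O⁻) < PhO⁻ < p-O₂N–C₆H₄–O⁻ < azide (N₃⁻) < dihydrogen phosphate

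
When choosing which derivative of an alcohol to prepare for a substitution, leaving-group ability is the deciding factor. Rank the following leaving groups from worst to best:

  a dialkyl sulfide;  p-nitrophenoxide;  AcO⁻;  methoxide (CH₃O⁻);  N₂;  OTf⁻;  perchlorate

methoxide (CH₃O⁻) < p-nitrophenoxide < AcO⁻ < a dialkyl sulfide < perchlorate < OTf⁻ < N₂

N₂: no meaningful conjugate acid; N₂ departs as an exceptionally stable neutral molecule
OTf⁻: pKₐ(CF₃SO₃H (triflic acid)) ≈ -14 — charge spread over three oxygens and a CF₃ group; the premier leaving group in synthesis
perchlorate: pKₐ(HClO₄) ≈ -10 — extremely weak base; rarely used for safety reasons
a dialkyl sulfide: pKₐ(R'₂SH⁺) ≈ -7 — neutral; leaves from a sulfonium salt (R–SR'₂⁺)
AcO⁻: pKₐ(CH₃COOH) ≈ 4.8 — resonance-stabilised but still a weak base
p-nitrophenoxide: pKₐ(p-nitrophenol) ≈ 7.2
methoxide (CH₃O⁻): pKₐ(CH₃OH) ≈ 15.5
Reversing gives the worst-to-best order requested.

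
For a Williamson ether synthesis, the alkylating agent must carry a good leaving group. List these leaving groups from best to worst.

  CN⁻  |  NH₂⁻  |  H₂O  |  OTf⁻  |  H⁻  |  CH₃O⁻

OTf⁻ > H₂O > CN⁻ > CH₃O⁻ > H⁻ > NH₂⁻

OTf⁻: pKₐ(CF₃SO₃H (triflic acid)) ≈ -14 — charge spread over three oxygens and a CF₃ group; the premier leaving group in synthesis
H₂O: pKₐ(H₃O⁺) ≈ -1.7 — neutral; leaves from a protonated alcohol (R–OH₂⁺)
CN⁻: pKₐ(HCN) ≈ 9.2
CH₃O⁻: pKₐ(CH₃OH) ≈ 15.5
H⁻: pKₐ(H₂) ≈ 36 — extremely strong base; leaves only in special hydride-transfer contexts
NH₂⁻: pKₐ(NH₃) ≈ 38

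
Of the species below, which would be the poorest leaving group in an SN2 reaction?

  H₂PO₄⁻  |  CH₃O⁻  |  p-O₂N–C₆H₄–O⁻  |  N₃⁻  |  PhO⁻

CH₃O⁻

A good leaving group is a weak base: the lower the pKₐ of its conjugate acid, the more readily it departs.
H₂PO₄⁻: pKₐ(H₃PO₄) ≈ 2.1
N₃⁻: pKₐ(HN₃) ≈ 4.7
p-O₂N–C₆H₄–O⁻: pKₐ(p-nitrophenol) ≈ 7.2
PhO⁻: pKₐ(C₆H₅OH (phenol)) ≈ 10
CH₃O⁻: pKₐ(CH₃OH) ≈ 15.5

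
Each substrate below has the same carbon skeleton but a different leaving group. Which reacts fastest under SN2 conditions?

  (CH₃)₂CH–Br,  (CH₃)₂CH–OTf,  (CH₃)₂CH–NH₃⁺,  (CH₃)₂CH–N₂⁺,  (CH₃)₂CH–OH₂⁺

The skeletons are identical, so relative rate is governed entirely by leaving-group ability.
Rank by basicity of the departing species: weakest base leaves most easily.
(CH₃)₂CH–N₂⁺ loses N₂: no meaningful conjugate acid; N₂ departs as an exceptionally stable neutral molecule
(CH₃)₂CH–OTf loses OTf⁻: pKₐ(CF₃SO₃H (triflic acid)) ≈ -14
(CH₃)₂CH–Br loses Br⁻: pKₐ(HBr) ≈ -9
(CH₃)₂CH–OH₂⁺ loses H₂O: pKₐ(H₃O⁺) ≈ -1.7
(CH₃)₂CH–NH₃⁺ loses NH₃: pKₐ(NH₄⁺) ≈ 9.2

(CH₃)₂CH–N₂⁺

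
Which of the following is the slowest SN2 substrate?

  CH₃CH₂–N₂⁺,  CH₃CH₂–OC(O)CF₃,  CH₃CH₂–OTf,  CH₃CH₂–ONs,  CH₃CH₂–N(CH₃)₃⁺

With the same alkyl group throughout, only the leaving group differentiates the rates.
A good leaving group is a weak base: the lower the pKₐ of its conjugate acid, the more readily it departs.
CH₃CH₂–N₂⁺ loses N₂: no meaningful conjugate acid; N₂ departs as an exceptionally stable neutral molecule
CH₃CH₂–OTf loses OTf⁻: pKₐ(CF₃SO₃H (triflic acid)) ≈ -14
CH₃CH₂–ONs loses ONs⁻: pKₐ(p-O₂NC₆H₄SO₃H) ≈ -3.5
CH₃CH₂–OC(O)CF₃ loses CF₃COO⁻: pKₐ(CF₃COOH) ≈ 0.2
CH₃CH₂–N(CH₃)₃⁺ loses NR'₃: pKₐ(R'₃NH⁺) ≈ 10.7

CH₃CH₂–N(CH₃)₃⁺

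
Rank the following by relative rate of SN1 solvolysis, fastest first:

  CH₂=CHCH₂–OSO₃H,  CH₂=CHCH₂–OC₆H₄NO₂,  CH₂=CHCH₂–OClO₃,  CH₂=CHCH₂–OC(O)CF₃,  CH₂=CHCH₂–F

The skeletons are identical, so relative rate is governed entirely by leaving-group ability.
Rank by basicity of the departing species: weakest base leaves most easily.
CH₂=CHCH₂–OClO₃ loses ClO₄⁻: pKₐ(HClO₄) ≈ -10
CH₂=CHCH₂–OSO₃H loses HSO₄⁻: pKₐ(H₂SO₄) ≈ -3
CH₂=CHCH₂–OC(O)CF₃ loses CF₃COO⁻: pKₐ(CF₃COOH) ≈ 0.2
CH₂=CHCH₂–F loses F⁻: pKₐ(HF) ≈ 3.2
CH₂=CHCH₂–OC₆H₄NO₂ loses p-O₂N–C₆H₄–O⁻: pKₐ(p-nitrophenol) ≈ 7.2

CH₂=CHCH₂–OClO₃ > CH₂=CHCH₂–OSO₃H > CH₂=CHCH₂–OC(O)CF₃ > CH₂=CHCH₂–F > CH₂=CHCH₂–OC₆H₄NO₂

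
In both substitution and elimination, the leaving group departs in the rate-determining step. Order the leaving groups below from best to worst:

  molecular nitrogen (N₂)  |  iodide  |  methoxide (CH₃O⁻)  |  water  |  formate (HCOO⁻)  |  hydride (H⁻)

molecular nitrogen (N₂) > iodide > water > formate (HCOO⁻) > methoxide (CH₃O⁻) > hydride (H⁻)

The more stable X⁻ (or X) is on its own — i.e. the weaker a base it is — the better a leaving group it makes.
molecular nitrogen (N₂): no meaningful conjugate acid; N₂ departs as an exceptionally stable neutral molecule
iodide: pKₐ(HI) ≈ -10
water: pKₐ(H₃O⁺) ≈ -1.7
formate (HCOO⁻): pKₐ(HCOOH) ≈ 3.8
methoxide (CH₃O⁻): pKₐ(CH₃OH) ≈ 15.5
hydride (H⁻): pKₐ(H₂) ≈ 36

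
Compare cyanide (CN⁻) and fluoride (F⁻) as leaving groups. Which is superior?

fluoride (F⁻) is the better leaving group.
pKₐ(HF) ≈ 3.2 versus pKₐ(HCN) ≈ 9.2: fluoride (F⁻) is the much weaker base.
Small and strongly basic; the poor halide leaving group.

fluoride (F⁻)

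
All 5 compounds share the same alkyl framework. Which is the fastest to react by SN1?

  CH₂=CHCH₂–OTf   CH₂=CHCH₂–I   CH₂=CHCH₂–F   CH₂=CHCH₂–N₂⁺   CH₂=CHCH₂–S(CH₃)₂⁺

CH₂=CHCH₂–N₂⁺

With the same alkyl group throughout, only the leaving group differentiates the rates.
The more stable X⁻ (or X) is on its own — i.e. the weaker a base it is — the better a leaving group it makes.
CH₂=CHCH₂–N₂⁺ loses N₂: no meaningful conjugate acid; N₂ departs as an exceptionally stable neutral molecule
CH₂=CHCH₂–OTf loses OTf⁻: pKₐ(CF₃SO₃H (triflic acid)) ≈ -14
CH₂=CHCH₂–I loses I⁻: pKₐ(HI) ≈ -10
CH₂=CHCH₂–S(CH₃)₂⁺ loses SR'₂: pKₐ(R'₂SH⁺) ≈ -7
CH₂=CHCH₂–F loses F⁻: pKₐ(HF) ≈ 3.2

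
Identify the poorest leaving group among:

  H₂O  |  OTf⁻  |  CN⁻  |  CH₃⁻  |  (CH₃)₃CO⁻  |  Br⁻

OTf⁻: pKₐ(CF₃SO₃H (triflic acid)) ≈ -14
Br⁻: pKₐ(HBr) ≈ -9
H₂O: pKₐ(H₃O⁺) ≈ -1.7
CN⁻: pKₐ(HCN) ≈ 9.2
(CH₃)₃CO⁻: pKₐ(t-BuOH) ≈ 18
CH₃⁻: pKₐ(CH₄) ≈ 48

CH₃⁻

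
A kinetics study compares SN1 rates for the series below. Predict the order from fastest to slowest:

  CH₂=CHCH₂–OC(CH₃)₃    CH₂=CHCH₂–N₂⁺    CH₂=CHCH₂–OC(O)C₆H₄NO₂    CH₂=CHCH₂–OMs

Identical carbon frameworks mean the comparison reduces to leaving-group quality.
Leaving-group ability tracks the stability of the departed species; conjugate-acid pKₐ is the usual yardstick (lower pKₐ → better LG).
CH₂=CHCH₂–N₂⁺ loses N₂: no meaningful conjugate acid; N₂ departs as an exceptionally stable neutral molecule
CH₂=CHCH₂–OMs loses OMs⁻: pKₐ(CH₃SO₃H (MsOH)) ≈ -1.9
CH₂=CHCH₂–OC(O)C₆H₄NO₂ loses p-O₂N–C₆H₄–COO⁻: pKₐ(p-nitrobenzoic acid) ≈ 3.4
CH₂=CHCH₂–OC(CH₃)₃ loses (CH₃)₃CO⁻: pKₐ(t-BuOH) ≈ 18

CH₂=CHCH₂–N₂⁺ > CH₂=CHCH₂–OMs > CH₂=CHCH₂–OC(O)C₆H₄NO₂ > CH₂=CHCH₂–OC(CH₃)₃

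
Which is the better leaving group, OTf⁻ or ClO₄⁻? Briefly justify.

OTf⁻ is the better leaving group.
pKₐ(CF₃SO₃H (triflic acid)) ≈ -14 versus pKₐ(HClO₄) ≈ -10: OTf⁻ is the much weaker base.
Charge spread over three oxygens and a CF₃ group; the premier leaving group in synthesis.

OTf⁻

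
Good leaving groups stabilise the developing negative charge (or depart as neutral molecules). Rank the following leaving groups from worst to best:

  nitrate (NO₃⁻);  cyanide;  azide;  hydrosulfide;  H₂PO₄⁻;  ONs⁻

Leaving-group ability tracks the stability of the departed species; conjugate-acid pKₐ is the usual yardstick (lower pKₐ → better LG).
ONs⁻: pKₐ(p-O₂NC₆H₄SO₃H) ≈ -3.5
nitrate (NO₃⁻): pKₐ(HNO₃) ≈ -1.3 — resonance-delocalised over three oxygens
H₂PO₄⁻: pKₐ(H₃PO₄) ≈ 2.1
azide: pKₐ(HN₃) ≈ 4.7
hydrosulfide: pKₐ(H₂S) ≈ 7 — larger and more polarisable than the oxygen analogue
cyanide: pKₐ(HCN) ≈ 9.2 — sp carbon stabilises the charge somewhat, but still a poor LG
Reversing gives the worst-to-best order requested.

cyanide < hydrosulfide < azide < H₂PO₄⁻ < nitrate (NO₃⁻) < ONs⁻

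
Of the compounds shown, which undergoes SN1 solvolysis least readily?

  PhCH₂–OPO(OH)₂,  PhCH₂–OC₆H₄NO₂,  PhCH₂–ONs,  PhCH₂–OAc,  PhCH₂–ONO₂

PhCH₂–OC₆H₄NO₂

The skeletons are identical, so relative rate is governed entirely by leaving-group ability.
Leaving-group ability tracks the stability of the departed species; conjugate-acid pKₐ is the usual yardstick (lower pKₐ → better LG).
PhCH₂–ONs loses ONs⁻: pKₐ(p-O₂NC₆H₄SO₃H) ≈ -3.5
PhCH₂–ONO₂ loses NO₃⁻: pKₐ(HNO₃) ≈ -1.3
PhCH₂–OPO(OH)₂ loses H₂PO₄⁻: pKₐ(H₃PO₄) ≈ 2.1
PhCH₂–OAc loses AcO⁻: pKₐ(CH₃COOH) ≈ 4.8
PhCH₂–OC₆H₄NO₂ loses p-O₂N–C₆H₄–O⁻: pKₐ(p-nitrophenol) ≈ 7.2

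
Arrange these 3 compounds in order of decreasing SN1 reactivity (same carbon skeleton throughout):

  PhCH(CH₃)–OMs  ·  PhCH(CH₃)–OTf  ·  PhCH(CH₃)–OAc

PhCH(CH₃)–OTf > PhCH(CH₃)–OMs > PhCH(CH₃)–OAc

Identical carbon frameworks mean the comparison reduces to leaving-group quality.
A good leaving group is a weak base: the lower the pKₐ of its conjugate acid, the more readily it departs.
PhCH(CH₃)–OTf loses OTf⁻: pKₐ(CF₃SO₃H (triflic acid)) ≈ -14
PhCH(CH₃)–OMs loses OMs⁻: pKₐ(CH₃SO₃H (MsOH)) ≈ -1.9
PhCH(CH₃)–OAc loses AcO⁻: pKₐ(CH₃COOH) ≈ 4.8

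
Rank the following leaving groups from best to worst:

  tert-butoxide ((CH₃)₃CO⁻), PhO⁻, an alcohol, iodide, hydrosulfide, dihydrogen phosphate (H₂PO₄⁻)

Leaving-group ability tracks the stability of the departed species; conjugate-acid pKₐ is the usual yardstick (lower pKₐ → better LG).
iodide: pKₐ(HI) ≈ -10 — large, highly polarisable; very weak base
an alcohol: pKₐ(R'OH₂⁺) ≈ -2.4 — neutral; leaves from a protonated ether (an oxonium ion, R–O(H)R'⁺)
dihydrogen phosphate (H₂PO₄⁻): pKₐ(H₃PO₄) ≈ 2.1 — moderate base; biological leaving group after further activation
hydrosulfide: pKₐ(H₂S) ≈ 7 — larger and more polarisable than the oxygen analogue
PhO⁻: pKₐ(C₆H₅OH (phenol)) ≈ 10 — resonance into the ring helps, but still a poor LG
tert-butoxide ((CH₃)₃CO⁻): pKₐ(t-BuOH) ≈ 18 — bulky, strongly basic alkoxide

iodide > an alcohol > dihydrogen phosphate (H₂PO₄⁻) > hydrosulfide > PhO⁻ > tert-butoxide ((CH₃)₃CO⁻)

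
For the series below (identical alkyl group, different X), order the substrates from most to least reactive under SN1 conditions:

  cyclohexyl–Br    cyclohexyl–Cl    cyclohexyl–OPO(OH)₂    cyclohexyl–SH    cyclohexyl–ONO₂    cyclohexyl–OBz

cyclohexyl–Br > cyclohexyl–Cl > cyclohexyl–ONO₂ > cyclohexyl–OPO(OH)₂ > cyclohexyl–OBz > cyclohexyl–SH

Identical carbon frameworks mean the comparison reduces to leaving-group quality.
Leaving-group ability tracks the stability of the departed species; conjugate-acid pKₐ is the usual yardstick (lower pKₐ → better LG).
cyclohexyl–Br loses Br⁻: pKₐ(HBr) ≈ -9
cyclohexyl–Cl loses Cl⁻: pKₐ(HCl) ≈ -7
cyclohexyl–ONO₂ loses NO₃⁻: pKₐ(HNO₃) ≈ -1.3
cyclohexyl–OPO(OH)₂ loses H₂PO₄⁻: pKₐ(H₃PO₄) ≈ 2.1
cyclohexyl–OBz loses PhCOO⁻: pKₐ(C₆H₅COOH) ≈ 4.2
cyclohexyl–SH loses HS⁻: pKₐ(H₂S) ≈ 7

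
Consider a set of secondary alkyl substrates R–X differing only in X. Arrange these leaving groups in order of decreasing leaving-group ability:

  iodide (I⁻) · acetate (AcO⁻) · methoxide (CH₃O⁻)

Leaving-group ability tracks the stability of the departed species; conjugate-acid pKₐ is the usual yardstick (lower pKₐ → better LG).
iodide (I⁻): pKₐ(HI) ≈ -10 — large, highly polarisable; very weak base
acetate (AcO⁻): pKₐ(CH₃COOH) ≈ 4.8
methoxide (CH₃O⁻): pKₐ(CH₃OH) ≈ 15.5 — strong base; alkoxides do not leave unassisted

iodide (I⁻) > acetate (AcO⁻) > methoxide (CH₃O⁻)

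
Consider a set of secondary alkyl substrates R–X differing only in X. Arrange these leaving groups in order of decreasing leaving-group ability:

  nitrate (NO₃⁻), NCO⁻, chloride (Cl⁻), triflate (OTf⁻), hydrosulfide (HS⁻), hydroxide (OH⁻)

The more stable X⁻ (or X) is on its own — i.e. the weaker a base it is — the better a leaving group it makes.
triflate (OTf⁻): pKₐ(CF₃SO₃H (triflic acid)) ≈ -14
chloride (Cl⁻): pKₐ(HCl) ≈ -7
nitrate (NO₃⁻): pKₐ(HNO₃) ≈ -1.3
NCO⁻: pKₐ(HOCN) ≈ 3.5
hydrosulfide (HS⁻): pKₐ(H₂S) ≈ 7
hydroxide (OH⁻): pKₐ(H₂O) ≈ 15.7

triflate (OTf⁻) > chloride (Cl⁻) > nitrate (NO₃⁻) > NCO⁻ > hydrosulfide (HS⁻) > hydroxide (OH⁻)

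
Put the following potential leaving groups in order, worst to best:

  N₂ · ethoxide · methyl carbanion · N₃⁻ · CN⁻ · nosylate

N₂: no meaningful conjugate acid; N₂ departs as an exceptionally stable neutral molecule
nosylate: pKₐ(p-O₂NC₆H₄SO₃H) ≈ -3.5
N₃⁻: pKₐ(HN₃) ≈ 4.7 — linear, resonance-stabilised
CN⁻: pKₐ(HCN) ≈ 9.2
ethoxide: pKₐ(CH₃CH₂OH) ≈ 16 — strong base; alkoxides do not leave unassisted
methyl carbanion: pKₐ(CH₄) ≈ 48 — unstabilised carbanion; the worst conceivable leaving group
Listed from poorest to best leaving group as asked.

methyl carbanion < ethoxide < CN⁻ < N₃⁻ < nosylate < N₂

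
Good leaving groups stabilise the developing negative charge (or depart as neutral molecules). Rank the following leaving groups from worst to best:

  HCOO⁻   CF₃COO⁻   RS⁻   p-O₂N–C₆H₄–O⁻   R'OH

R'OH: pKₐ(R'OH₂⁺) ≈ -2.4
CF₃COO⁻: pKₐ(CF₃COOH) ≈ 0.2 — strongly electron-withdrawing CF₃ stabilises the carboxylate
HCOO⁻: pKₐ(HCOOH) ≈ 3.8 — resonance-stabilised carboxylate
p-O₂N–C₆H₄–O⁻: pKₐ(p-nitrophenol) ≈ 7.2 — nitro group delocalises the charge; the classic chromogenic LG
RS⁻: pKₐ(RSH (a thiol)) ≈ 10.5 — moderately basic; rarely leaves without activation
Listed from poorest to best leaving group as asked.

RS⁻ < p-O₂N–C₆H₄–O⁻ < HCOO⁻ < CF₃COO⁻ < R'OH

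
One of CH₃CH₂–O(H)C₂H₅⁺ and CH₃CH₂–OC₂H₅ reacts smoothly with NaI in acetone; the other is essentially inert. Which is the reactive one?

CH₃CH₂–O(H)C₂H₅⁺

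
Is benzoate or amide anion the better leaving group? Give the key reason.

benzoate is the better leaving group.
pKₐ(C₆H₅COOH) ≈ 4.2 versus pKₐ(NH₃) ≈ 38: benzoate is the much weaker base.
Aryl carboxylate.

benzoate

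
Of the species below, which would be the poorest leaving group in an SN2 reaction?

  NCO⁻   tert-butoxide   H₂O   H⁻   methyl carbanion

Leaving-group ability tracks the stability of the departed species; conjugate-acid pKₐ is the usual yardstick (lower pKₐ → better LG).
H₂O: pKₐ(H₃O⁺) ≈ -1.7
NCO⁻: pKₐ(HOCN) ≈ 3.5
tert-butoxide: pKₐ(t-BuOH) ≈ 18
H⁻: pKₐ(H₂) ≈ 36
methyl carbanion: pKₐ(CH₄) ≈ 48

methyl carbanion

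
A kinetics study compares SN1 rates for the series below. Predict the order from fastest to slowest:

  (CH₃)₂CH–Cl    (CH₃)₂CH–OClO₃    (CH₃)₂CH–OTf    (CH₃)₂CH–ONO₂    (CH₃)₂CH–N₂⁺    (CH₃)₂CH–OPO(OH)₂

(CH₃)₂CH–N₂⁺ > (CH₃)₂CH–OTf > (CH₃)₂CH–OClO₃ > (CH₃)₂CH–Cl > (CH₃)₂CH–ONO₂ > (CH₃)₂CH–OPO(OH)₂

Same R in every case — rank the leaving groups.
A good leaving group is a weak base: the lower the pKₐ of its conjugate acid, the more readily it departs.
(CH₃)₂CH–N₂⁺ loses N₂: no meaningful conjugate acid; N₂ departs as an exceptionally stable neutral molecule
(CH₃)₂CH–OTf loses OTf⁻: pKₐ(CF₃SO₃H (triflic acid)) ≈ -14
(CH₃)₂CH–OClO₃ loses ClO₄⁻: pKₐ(HClO₄) ≈ -10
(CH₃)₂CH–Cl loses Cl⁻: pKₐ(HCl) ≈ -7
(CH₃)₂CH–ONO₂ loses NO₃⁻: pKₐ(HNO₃) ≈ -1.3
(CH₃)₂CH–OPO(OH)₂ loses H₂PO₄⁻: pKₐ(H₃PO₄) ≈ 2.1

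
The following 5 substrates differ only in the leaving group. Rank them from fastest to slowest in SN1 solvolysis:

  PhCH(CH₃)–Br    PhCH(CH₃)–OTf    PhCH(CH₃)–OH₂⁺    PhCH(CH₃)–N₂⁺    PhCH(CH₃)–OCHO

PhCH(CH₃)–N₂⁺ > PhCH(CH₃)–OTf > PhCH(CH₃)–Br > PhCH(CH₃)–OH₂⁺ > PhCH(CH₃)–OCHO

Identical carbon frameworks mean the comparison reduces to leaving-group quality.
The more stable X⁻ (or X) is on its own — i.e. the weaker a base it is — the better a leaving group it makes.
PhCH(CH₃)–N₂⁺ loses N₂: no meaningful conjugate acid; N₂ departs as an exceptionally stable neutral molecule
PhCH(CH₃)–OTf loses OTf⁻: pKₐ(CF₃SO₃H (triflic acid)) ≈ -14
PhCH(CH₃)–Br loses Br⁻: pKₐ(HBr) ≈ -9
PhCH(CH₃)–OH₂⁺ loses H₂O: pKₐ(H₃O⁺) ≈ -1.7
PhCH(CH₃)–OCHO loses HCOO⁻: pKₐ(HCOOH) ≈ 3.8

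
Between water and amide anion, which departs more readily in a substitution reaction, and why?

water is the better leaving group.
pKₐ(H₃O⁺) ≈ -1.7 versus pKₐ(NH₃) ≈ 38: water is the much weaker base.
Neutral; leaves from a protonated alcohol (R–OH₂⁺).

water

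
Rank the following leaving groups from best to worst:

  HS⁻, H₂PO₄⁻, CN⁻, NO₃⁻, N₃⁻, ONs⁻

ONs⁻ > NO₃⁻ > H₂PO₄⁻ > N₃⁻ > HS⁻ > CN⁻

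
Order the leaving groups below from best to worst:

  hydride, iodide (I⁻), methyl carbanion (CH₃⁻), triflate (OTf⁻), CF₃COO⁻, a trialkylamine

triflate (OTf⁻) > iodide (I⁻) > CF₃COO⁻ > a trialkylamine > hydride > methyl carbanion (CH₃⁻)

A good leaving group is a weak base: the lower the pKₐ of its conjugate acid, the more readily it departs.
triflate (OTf⁻): pKₐ(CF₃SO₃H (triflic acid)) ≈ -14
iodide (I⁻): pKₐ(HI) ≈ -10
CF₃COO⁻: pKₐ(CF₃COOH) ≈ 0.2
a trialkylamine: pKₐ(R'₃NH⁺) ≈ 10.7 — neutral but still a fairly strong base; Hofmann-elimination LG
hydride: pKₐ(H₂) ≈ 36 — extremely strong base; leaves only in special hydride-transfer contexts
methyl carbanion (CH₃⁻): pKₐ(CH₄) ≈ 48 — unstabilised carbanion; the worst conceivable leaving group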